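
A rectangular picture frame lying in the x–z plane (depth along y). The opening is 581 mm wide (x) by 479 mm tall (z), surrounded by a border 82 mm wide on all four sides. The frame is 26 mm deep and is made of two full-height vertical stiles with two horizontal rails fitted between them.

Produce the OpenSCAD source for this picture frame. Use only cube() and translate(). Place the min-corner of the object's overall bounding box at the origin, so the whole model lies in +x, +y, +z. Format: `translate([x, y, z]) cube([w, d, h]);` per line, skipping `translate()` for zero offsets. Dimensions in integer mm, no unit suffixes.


cube([82, 26, 643]);
translate([663, 0, 0]) cube([82, 26, 643]);
translate([82, 0, 0]) cube([581, 26, 82]);
translate([82, 0, 561]) cube([581, 26, 82]);


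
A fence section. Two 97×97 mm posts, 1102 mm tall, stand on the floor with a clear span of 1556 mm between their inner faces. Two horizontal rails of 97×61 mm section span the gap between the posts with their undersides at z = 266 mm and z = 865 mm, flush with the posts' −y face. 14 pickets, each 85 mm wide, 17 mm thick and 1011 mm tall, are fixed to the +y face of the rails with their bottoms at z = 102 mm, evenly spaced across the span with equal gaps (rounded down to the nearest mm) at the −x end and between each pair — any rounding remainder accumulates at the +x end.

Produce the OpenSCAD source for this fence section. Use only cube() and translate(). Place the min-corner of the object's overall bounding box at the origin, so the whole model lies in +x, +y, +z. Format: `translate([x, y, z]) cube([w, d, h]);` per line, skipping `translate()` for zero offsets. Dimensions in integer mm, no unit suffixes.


cube([97, 97, 1102]);
translate([1653, 0, 0]) cube([97, 97, 1102]);
translate([97, 0, 266]) cube([1556, 97, 61]);
translate([97, 0, 865]) cube([1556, 97, 61]);
translate([121, 97, 102]) cube([85, 17, 1011]);
translate([230, 97, 102]) cube([85, 17, 1011]);
translate([339, 97, 102]) cube([85, 17, 1011]);
translate([448, 97, 102]) cube([85, 17, 1011]);
translate([557, 97, 102]) cube([85, 17, 1011]);
translate([666, 97, 102]) cube([85, 17, 1011]);
translate([775, 97, 102]) cube([85, 17, 1011]);
translate([884, 97, 102]) cube([85, 17, 1011]);
translate([993, 97, 102]) cube([85, 17, 1011]);
translate([1102, 97, 102]) cube([85, 17, 1011]);
translate([1211, 97, 102]) cube([85, 17, 1011]);
translate([1320, 97, 102]) cube([85, 17, 1011]);
translate([1429, 97, 102]) cube([85, 17, 1011]);
translate([1538, 97, 102]) cube([85, 17, 1011]);


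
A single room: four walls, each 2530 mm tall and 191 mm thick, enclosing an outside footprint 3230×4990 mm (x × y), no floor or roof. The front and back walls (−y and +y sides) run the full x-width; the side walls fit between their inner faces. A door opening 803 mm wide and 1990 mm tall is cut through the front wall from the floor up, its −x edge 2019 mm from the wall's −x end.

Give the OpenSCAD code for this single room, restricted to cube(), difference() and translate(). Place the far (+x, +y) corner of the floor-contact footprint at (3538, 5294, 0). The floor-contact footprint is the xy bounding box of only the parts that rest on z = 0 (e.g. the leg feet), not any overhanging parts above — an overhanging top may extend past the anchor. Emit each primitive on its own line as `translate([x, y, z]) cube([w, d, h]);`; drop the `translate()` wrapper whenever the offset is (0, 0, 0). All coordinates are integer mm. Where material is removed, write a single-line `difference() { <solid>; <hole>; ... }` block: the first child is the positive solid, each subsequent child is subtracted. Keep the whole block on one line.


difference() { translate([308, 304, 0]) cube([3230, 191, 2530]); translate([2327, 304, 0]) cube([803, 191, 1990]); }
translate([308, 5103, 0]) cube([3230, 191, 2530]);
translate([308, 495, 0]) cube([191, 4608, 2530]);
translate([3347, 495, 0]) cube([191, 4608, 2530]);


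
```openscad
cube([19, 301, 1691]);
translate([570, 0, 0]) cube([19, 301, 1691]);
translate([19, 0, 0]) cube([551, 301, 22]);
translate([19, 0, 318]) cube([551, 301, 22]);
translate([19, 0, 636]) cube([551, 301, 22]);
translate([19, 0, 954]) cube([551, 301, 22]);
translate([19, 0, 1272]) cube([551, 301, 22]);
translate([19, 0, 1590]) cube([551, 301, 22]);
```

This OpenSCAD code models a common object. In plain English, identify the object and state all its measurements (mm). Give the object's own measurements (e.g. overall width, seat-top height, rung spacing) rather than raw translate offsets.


An open bookshelf. Two side panels, each 19 mm thick, 301 mm deep and 1691 mm tall, stand 589 mm apart (outside-to-outside). Between them sit 6 shelves, each 22 mm thick and 301 mm deep, spanning the full gap between the sides. The bottom shelf rests on the floor (its underside at z = 0) and the clear gap between one shelf's top and the next shelf's underside is 296 mm.


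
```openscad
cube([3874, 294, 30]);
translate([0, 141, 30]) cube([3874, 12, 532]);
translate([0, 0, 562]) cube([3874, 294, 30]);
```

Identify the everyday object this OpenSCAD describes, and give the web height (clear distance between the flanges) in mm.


An I-beam. The web height is 532 mm.

Two wide flanges with a thin centred web — an I-beam. Overall 592 mm minus two 30 mm flanges gives a web of 592 − 2·30 = 532 mm.


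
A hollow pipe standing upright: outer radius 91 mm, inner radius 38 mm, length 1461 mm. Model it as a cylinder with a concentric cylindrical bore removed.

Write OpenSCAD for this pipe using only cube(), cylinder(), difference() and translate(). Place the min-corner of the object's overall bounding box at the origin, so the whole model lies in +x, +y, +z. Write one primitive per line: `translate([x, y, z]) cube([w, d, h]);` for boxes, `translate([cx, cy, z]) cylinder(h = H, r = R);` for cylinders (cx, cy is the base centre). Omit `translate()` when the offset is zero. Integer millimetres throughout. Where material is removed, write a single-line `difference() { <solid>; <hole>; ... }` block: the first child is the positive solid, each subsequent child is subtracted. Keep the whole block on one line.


difference() { translate([91, 91, 0]) cylinder(h = 1461, r = 91); translate([91, 91, 0]) cylinder(h = 1461, r = 38); }


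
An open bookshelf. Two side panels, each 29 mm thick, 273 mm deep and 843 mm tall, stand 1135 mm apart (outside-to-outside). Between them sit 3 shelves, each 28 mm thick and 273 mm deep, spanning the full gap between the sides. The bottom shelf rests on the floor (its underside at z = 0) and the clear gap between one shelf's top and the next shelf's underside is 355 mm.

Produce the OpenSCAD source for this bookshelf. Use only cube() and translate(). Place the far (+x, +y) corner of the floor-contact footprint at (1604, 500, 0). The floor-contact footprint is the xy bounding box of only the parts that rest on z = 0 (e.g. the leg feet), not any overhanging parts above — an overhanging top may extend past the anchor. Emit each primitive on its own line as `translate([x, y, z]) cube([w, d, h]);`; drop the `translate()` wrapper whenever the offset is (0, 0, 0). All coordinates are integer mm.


translate([469, 227, 0]) cube([29, 273, 843]);
translate([1575, 227, 0]) cube([29, 273, 843]);
translate([498, 227, 0]) cube([1077, 273, 28]);
translate([498, 227, 383]) cube([1077, 273, 28]);
translate([498, 227, 766]) cube([1077, 273, 28]);


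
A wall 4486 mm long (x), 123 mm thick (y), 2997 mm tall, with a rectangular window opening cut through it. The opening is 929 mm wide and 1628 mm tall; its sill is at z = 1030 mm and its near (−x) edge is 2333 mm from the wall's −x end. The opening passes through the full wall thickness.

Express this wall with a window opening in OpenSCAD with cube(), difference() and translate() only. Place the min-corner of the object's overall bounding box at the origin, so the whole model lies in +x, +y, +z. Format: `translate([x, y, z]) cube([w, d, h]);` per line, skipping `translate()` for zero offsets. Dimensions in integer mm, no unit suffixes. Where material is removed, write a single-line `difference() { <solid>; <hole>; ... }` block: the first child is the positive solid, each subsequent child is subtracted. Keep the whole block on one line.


difference() { cube([4486, 123, 2997]); translate([2333, 0, 1030]) cube([929, 123, 1628]); }


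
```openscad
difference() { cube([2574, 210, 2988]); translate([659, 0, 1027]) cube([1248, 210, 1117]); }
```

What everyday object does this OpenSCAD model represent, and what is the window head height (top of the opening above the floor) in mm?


A wall with a window opening. The window head height is 2144 mm.

A wall with a rectangular opening subtracted — a window. Sill at z = 1027, opening 1117 mm tall, so the head is at 1027 + 1117 = 2144 mm.


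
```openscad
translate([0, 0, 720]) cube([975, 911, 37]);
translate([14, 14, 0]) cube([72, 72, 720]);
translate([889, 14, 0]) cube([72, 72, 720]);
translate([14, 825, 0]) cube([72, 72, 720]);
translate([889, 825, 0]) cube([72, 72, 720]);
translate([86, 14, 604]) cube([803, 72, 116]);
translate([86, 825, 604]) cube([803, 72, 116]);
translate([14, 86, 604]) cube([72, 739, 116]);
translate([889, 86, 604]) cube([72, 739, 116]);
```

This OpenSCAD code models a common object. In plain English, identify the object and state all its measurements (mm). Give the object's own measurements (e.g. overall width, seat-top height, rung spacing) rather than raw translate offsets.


A rectangular dining table. The top is 975×911×37 mm with its upper surface at z = 757 mm. It stands on four 72×72 mm square legs, each inset 14 mm from the nearest pair of top edges, running from the floor to the underside of the top. Four apron rails, 72 mm thick and 116 mm tall, run between adjacent legs with their top edges flush with the underside of the top and their outer faces flush with the legs' outer faces.


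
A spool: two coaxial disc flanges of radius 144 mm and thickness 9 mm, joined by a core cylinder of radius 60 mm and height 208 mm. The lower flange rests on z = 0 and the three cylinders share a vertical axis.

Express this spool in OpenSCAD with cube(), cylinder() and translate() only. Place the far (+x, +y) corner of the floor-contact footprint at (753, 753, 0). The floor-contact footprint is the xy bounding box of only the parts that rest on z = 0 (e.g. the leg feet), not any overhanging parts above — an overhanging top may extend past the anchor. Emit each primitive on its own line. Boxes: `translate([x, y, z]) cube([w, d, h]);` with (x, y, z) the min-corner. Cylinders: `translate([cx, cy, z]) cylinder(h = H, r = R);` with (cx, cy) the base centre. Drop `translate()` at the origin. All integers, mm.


translate([609, 609, 0]) cylinder(h = 9, r = 144);
translate([609, 609, 9]) cylinder(h = 208, r = 60);
translate([609, 609, 217]) cylinder(h = 9, r = 144);


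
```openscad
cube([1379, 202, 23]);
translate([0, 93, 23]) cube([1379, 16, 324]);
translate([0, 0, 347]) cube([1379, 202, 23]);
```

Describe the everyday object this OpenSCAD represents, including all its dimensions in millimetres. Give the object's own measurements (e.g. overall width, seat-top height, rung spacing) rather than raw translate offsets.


An I-beam lying along x, 1379 mm long. Overall section height 370 mm. Two flanges 202 mm wide (y) and 23 mm thick, one on the floor and one at the top; a web 16 mm thick runs between them, centred on the flange width.


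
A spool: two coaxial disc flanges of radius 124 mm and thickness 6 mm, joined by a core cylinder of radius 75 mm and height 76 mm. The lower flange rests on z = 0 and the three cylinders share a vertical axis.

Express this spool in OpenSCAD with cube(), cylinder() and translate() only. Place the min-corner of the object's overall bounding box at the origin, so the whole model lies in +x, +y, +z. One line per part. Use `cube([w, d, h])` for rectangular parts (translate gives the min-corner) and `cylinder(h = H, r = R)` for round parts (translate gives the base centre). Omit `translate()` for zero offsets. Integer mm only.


translate([124, 124, 0]) cylinder(h = 6, r = 124);
translate([124, 124, 6]) cylinder(h = 76, r = 75);
translate([124, 124, 82]) cylinder(h = 6, r = 124);


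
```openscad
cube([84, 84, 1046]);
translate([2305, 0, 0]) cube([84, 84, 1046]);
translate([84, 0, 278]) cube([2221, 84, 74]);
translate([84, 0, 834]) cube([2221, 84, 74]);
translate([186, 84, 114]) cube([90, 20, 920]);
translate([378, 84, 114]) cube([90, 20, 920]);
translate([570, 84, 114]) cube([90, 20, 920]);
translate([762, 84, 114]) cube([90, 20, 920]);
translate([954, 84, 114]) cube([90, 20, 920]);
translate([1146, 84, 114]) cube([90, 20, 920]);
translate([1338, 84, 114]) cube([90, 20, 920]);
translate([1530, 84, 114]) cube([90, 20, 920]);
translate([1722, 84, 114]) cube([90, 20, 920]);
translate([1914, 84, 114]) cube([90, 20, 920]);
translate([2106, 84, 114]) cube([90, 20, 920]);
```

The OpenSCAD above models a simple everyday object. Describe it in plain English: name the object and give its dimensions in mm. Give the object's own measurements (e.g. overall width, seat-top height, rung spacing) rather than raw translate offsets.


A fence section. Two 84×84 mm posts, 1046 mm tall, stand on the floor with a clear span of 2221 mm between their inner faces. Two horizontal rails of 84×74 mm section span the gap between the posts with their undersides at z = 278 mm and z = 834 mm, flush with the posts' −y face. 11 pickets, each 90 mm wide, 20 mm thick and 920 mm tall, are fixed to the +y face of the rails with their bottoms at z = 114 mm, spaced across the span with a 102 mm gap after the −x post and between neighbouring pickets, with 109 mm left before the +x post.


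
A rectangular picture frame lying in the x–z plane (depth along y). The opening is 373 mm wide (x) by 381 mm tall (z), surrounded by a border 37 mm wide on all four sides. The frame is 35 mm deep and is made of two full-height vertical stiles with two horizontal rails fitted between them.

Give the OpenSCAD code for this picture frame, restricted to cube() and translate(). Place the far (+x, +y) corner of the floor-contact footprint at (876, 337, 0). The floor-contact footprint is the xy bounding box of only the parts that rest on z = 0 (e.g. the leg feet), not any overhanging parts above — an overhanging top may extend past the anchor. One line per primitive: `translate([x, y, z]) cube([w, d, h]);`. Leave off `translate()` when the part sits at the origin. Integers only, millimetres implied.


translate([429, 302, 0]) cube([37, 35, 455]);
translate([839, 302, 0]) cube([37, 35, 455]);
translate([466, 302, 0]) cube([373, 35, 37]);
translate([466, 302, 418]) cube([373, 35, 37]);


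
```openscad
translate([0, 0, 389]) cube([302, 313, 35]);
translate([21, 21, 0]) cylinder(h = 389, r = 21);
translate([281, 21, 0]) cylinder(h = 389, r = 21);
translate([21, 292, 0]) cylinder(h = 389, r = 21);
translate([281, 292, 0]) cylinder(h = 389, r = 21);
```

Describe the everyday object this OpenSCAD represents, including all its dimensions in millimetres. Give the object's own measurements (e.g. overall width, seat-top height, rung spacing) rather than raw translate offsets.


A simple wooden stool: a rectangular seat 302 mm (x) by 313 mm (y), 35 mm thick, top face at z = 424 mm, on four round legs, each 42 mm in diameter. The legs rest on z = 0, each leg's axis is inset half a diameter from the nearest pair of seat edges (so the leg's bounding box is flush with the corner).


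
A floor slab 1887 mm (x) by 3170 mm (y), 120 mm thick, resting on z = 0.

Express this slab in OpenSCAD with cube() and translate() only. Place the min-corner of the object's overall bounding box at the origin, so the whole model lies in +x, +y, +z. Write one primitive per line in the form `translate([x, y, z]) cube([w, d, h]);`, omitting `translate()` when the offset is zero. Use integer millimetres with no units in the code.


cube([1887, 3170, 120]);


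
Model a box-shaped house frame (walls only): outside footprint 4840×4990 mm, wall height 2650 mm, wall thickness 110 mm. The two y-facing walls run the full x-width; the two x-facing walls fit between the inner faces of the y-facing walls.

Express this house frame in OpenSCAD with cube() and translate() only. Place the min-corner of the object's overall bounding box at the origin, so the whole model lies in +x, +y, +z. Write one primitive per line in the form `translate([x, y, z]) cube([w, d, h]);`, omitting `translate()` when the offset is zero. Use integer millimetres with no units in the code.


cube([4840, 110, 2650]);
translate([0, 4880, 0]) cube([4840, 110, 2650]);
translate([0, 110, 0]) cube([110, 4770, 2650]);
translate([4730, 110, 0]) cube([110, 4770, 2650]);


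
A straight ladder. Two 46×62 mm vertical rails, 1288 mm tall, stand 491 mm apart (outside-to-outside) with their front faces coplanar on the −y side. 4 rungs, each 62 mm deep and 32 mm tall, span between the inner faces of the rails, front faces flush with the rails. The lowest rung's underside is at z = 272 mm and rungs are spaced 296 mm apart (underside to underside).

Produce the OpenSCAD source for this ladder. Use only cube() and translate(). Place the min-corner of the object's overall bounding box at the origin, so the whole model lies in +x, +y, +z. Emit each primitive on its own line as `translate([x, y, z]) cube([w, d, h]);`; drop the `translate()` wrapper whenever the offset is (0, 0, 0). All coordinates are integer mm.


cube([46, 62, 1288]);
translate([445, 0, 0]) cube([46, 62, 1288]);
translate([46, 0, 272]) cube([399, 62, 32]);
translate([46, 0, 568]) cube([399, 62, 32]);
translate([46, 0, 864]) cube([399, 62, 32]);
translate([46, 0, 1160]) cube([399, 62, 32]);


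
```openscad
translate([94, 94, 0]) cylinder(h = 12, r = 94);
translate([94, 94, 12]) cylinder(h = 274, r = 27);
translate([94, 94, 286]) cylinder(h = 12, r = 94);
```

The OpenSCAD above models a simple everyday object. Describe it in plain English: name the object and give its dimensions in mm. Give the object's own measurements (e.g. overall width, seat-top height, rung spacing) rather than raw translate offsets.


A spool: two coaxial disc flanges of radius 94 mm and thickness 12 mm, joined by a core cylinder of radius 27 mm and height 274 mm. The lower flange rests on z = 0 and the three cylinders share a vertical axis.


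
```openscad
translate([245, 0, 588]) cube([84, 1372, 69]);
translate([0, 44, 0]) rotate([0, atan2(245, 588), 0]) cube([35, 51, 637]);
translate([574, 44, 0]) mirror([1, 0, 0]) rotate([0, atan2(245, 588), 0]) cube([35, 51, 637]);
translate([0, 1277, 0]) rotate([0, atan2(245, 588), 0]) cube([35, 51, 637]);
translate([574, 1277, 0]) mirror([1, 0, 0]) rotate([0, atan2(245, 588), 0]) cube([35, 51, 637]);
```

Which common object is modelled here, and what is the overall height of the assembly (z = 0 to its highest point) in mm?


A sawhorse. The overall height is 657 mm.

A beam across two mirrored pairs of raked legs — a sawhorse. The beam's underside is at z = 588 (matching the legs' vertical rise in atan2(245, 588)) and the beam is 69 mm tall, so its top is at 588 + 69 = 657 mm. The raked legs top out at the beam's underside, so that is the highest point.


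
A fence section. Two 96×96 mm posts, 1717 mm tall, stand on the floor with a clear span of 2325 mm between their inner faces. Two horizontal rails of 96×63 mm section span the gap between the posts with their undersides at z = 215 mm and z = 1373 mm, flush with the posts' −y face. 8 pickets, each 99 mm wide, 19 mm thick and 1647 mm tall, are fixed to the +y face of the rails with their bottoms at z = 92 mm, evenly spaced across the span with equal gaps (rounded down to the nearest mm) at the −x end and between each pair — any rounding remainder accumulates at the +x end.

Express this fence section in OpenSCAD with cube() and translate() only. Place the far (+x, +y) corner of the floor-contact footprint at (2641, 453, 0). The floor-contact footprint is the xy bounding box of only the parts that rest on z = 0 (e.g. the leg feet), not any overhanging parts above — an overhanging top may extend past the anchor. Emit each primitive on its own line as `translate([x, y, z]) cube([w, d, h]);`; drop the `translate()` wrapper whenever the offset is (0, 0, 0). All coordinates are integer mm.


translate([124, 357, 0]) cube([96, 96, 1717]);
translate([2545, 357, 0]) cube([96, 96, 1717]);
translate([220, 357, 215]) cube([2325, 96, 63]);
translate([220, 357, 1373]) cube([2325, 96, 63]);
translate([390, 453, 92]) cube([99, 19, 1647]);
translate([659, 453, 92]) cube([99, 19, 1647]);
translate([928, 453, 92]) cube([99, 19, 1647]);
translate([1197, 453, 92]) cube([99, 19, 1647]);
translate([1466, 453, 92]) cube([99, 19, 1647]);
translate([1735, 453, 92]) cube([99, 19, 1647]);
translate([2004, 453, 92]) cube([99, 19, 1647]);
translate([2273, 453, 92]) cube([99, 19, 1647]);


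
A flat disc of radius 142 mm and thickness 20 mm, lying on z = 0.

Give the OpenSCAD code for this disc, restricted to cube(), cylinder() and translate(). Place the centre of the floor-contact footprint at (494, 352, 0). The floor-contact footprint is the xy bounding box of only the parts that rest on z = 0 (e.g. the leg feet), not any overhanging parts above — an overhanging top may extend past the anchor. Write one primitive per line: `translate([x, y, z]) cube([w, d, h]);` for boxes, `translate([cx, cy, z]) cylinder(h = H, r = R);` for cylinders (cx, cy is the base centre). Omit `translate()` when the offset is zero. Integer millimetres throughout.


translate([494, 352, 0]) cylinder(h = 20, r = 142);


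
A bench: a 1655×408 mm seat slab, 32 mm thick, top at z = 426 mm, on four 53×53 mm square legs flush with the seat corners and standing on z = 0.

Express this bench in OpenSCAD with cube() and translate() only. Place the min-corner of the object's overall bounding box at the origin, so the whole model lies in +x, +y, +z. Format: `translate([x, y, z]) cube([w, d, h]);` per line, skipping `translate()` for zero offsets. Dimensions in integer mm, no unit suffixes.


translate([0, 0, 394]) cube([1655, 408, 32]);
cube([53, 53, 394]);
translate([0, 355, 0]) cube([53, 53, 394]);
translate([1602, 0, 0]) cube([53, 53, 394]);
translate([1602, 355, 0]) cube([53, 53, 394]);


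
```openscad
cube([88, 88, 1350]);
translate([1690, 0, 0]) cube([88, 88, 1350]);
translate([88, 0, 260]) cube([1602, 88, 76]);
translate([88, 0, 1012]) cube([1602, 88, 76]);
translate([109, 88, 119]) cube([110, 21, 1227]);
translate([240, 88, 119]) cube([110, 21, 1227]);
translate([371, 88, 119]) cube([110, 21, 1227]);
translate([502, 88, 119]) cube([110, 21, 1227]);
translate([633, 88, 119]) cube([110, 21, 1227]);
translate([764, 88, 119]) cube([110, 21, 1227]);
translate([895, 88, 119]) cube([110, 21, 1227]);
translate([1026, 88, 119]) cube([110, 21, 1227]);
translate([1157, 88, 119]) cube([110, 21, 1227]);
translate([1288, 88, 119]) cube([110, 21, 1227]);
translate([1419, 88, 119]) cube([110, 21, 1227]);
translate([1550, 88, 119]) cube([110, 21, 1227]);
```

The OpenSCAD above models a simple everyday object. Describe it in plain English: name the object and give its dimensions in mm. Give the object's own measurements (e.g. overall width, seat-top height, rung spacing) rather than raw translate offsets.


A fence section. Two 88×88 mm posts, 1350 mm tall, stand on the floor with a clear span of 1602 mm between their inner faces. Two horizontal rails of 88×76 mm section span the gap between the posts with their undersides at z = 260 mm and z = 1012 mm, flush with the posts' −y face. 12 pickets, each 110 mm wide, 21 mm thick and 1227 mm tall, are fixed to the +y face of the rails with their bottoms at z = 119 mm, spaced across the span with a 21 mm gap after the −x post and between neighbouring pickets, with 30 mm left before the +x post.


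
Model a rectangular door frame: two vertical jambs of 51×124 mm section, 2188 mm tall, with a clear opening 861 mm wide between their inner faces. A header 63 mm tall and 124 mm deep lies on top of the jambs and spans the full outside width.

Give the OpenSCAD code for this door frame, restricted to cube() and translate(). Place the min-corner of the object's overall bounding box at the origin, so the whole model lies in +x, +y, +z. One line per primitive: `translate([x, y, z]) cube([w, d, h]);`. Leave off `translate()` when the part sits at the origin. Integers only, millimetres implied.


cube([51, 124, 2188]);
translate([912, 0, 0]) cube([51, 124, 2188]);
translate([0, 0, 2188]) cube([963, 124, 63]);


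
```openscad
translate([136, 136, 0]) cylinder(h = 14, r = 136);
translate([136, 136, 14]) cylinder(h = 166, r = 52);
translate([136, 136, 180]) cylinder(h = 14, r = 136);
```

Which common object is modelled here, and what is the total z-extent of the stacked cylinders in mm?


A spool. The overall height is 194 mm.

Three coaxial cylinders, large–small–large — a spool. Two 14 mm flanges and a 166 mm core give 14 + 166 + 14 = 194 mm.


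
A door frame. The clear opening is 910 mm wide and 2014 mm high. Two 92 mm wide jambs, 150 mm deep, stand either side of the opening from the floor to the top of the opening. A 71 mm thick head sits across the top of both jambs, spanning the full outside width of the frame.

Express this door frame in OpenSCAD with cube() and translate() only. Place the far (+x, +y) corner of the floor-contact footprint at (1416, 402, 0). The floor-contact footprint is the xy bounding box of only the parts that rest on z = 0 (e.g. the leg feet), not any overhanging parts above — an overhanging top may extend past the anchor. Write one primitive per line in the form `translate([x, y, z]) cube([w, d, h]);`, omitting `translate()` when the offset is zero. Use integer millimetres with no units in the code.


translate([322, 252, 0]) cube([92, 150, 2014]);
translate([1324, 252, 0]) cube([92, 150, 2014]);
translate([322, 252, 2014]) cube([1094, 150, 71]);


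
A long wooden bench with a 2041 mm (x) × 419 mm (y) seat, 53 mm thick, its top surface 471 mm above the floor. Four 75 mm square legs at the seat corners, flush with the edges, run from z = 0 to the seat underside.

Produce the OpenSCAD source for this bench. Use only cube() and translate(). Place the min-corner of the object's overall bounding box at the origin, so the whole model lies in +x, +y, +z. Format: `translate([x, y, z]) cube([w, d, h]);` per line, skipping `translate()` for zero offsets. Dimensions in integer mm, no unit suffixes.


translate([0, 0, 418]) cube([2041, 419, 53]);
cube([75, 75, 418]);
translate([0, 344, 0]) cube([75, 75, 418]);
translate([1966, 0, 0]) cube([75, 75, 418]);
translate([1966, 344, 0]) cube([75, 75, 418]);


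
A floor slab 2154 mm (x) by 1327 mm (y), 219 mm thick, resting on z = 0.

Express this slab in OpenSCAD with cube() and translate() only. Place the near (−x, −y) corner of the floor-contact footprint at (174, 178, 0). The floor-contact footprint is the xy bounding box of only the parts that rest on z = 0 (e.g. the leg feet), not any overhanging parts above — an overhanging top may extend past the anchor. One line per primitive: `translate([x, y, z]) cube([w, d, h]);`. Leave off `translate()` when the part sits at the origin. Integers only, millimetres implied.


translate([174, 178, 0]) cube([2154, 1327, 219]);


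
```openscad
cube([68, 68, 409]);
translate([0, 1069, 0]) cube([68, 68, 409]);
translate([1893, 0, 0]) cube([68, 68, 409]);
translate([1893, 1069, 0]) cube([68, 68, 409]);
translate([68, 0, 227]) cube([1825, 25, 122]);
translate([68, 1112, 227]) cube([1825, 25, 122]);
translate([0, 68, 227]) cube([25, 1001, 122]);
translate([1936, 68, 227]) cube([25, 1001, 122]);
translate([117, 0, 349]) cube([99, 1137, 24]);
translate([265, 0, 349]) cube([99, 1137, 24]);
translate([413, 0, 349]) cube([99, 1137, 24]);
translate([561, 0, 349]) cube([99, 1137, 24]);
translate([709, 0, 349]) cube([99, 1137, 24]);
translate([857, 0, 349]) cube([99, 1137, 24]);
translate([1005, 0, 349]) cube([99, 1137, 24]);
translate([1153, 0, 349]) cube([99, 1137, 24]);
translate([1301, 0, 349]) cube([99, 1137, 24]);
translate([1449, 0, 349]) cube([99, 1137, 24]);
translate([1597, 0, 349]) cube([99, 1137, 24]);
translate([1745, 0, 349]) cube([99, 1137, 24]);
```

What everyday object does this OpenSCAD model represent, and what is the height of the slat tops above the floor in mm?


A bed frame. The slat-top height is 373 mm.

Four posts, four rails, and a row of slats — a bed frame. Slats sit on the rails at z = 227 + 122 = 349; with slat thickness 24, the top is 373 mm.


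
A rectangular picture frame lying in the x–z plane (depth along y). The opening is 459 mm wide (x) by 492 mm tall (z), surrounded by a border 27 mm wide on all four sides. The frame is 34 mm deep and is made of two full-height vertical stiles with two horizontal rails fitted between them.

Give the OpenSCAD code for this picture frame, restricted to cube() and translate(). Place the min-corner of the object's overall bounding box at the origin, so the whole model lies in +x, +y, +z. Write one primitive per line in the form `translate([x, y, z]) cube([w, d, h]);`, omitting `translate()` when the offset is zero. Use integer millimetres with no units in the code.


cube([27, 34, 546]);
translate([486, 0, 0]) cube([27, 34, 546]);
translate([27, 0, 0]) cube([459, 34, 27]);
translate([27, 0, 519]) cube([459, 34, 27]);


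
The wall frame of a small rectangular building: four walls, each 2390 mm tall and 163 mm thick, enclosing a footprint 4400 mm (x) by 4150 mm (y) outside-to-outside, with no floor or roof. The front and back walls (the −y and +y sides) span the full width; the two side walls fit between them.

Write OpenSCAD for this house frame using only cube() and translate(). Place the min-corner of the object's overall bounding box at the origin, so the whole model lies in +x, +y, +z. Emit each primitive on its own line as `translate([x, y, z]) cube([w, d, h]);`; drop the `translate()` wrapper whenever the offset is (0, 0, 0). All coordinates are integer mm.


cube([4400, 163, 2390]);
translate([0, 3987, 0]) cube([4400, 163, 2390]);
translate([0, 163, 0]) cube([163, 3824, 2390]);
translate([4237, 163, 0]) cube([163, 3824, 2390]);


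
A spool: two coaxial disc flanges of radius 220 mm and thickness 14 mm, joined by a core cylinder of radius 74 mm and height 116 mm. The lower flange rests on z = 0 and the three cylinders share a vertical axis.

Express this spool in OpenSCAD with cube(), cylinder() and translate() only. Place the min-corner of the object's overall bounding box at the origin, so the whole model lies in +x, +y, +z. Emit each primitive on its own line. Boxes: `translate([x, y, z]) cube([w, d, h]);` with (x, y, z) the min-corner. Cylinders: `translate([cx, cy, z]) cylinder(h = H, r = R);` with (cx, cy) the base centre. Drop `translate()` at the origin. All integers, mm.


translate([220, 220, 0]) cylinder(h = 14, r = 220);
translate([220, 220, 14]) cylinder(h = 116, r = 74);
translate([220, 220, 130]) cylinder(h = 14, r = 220);


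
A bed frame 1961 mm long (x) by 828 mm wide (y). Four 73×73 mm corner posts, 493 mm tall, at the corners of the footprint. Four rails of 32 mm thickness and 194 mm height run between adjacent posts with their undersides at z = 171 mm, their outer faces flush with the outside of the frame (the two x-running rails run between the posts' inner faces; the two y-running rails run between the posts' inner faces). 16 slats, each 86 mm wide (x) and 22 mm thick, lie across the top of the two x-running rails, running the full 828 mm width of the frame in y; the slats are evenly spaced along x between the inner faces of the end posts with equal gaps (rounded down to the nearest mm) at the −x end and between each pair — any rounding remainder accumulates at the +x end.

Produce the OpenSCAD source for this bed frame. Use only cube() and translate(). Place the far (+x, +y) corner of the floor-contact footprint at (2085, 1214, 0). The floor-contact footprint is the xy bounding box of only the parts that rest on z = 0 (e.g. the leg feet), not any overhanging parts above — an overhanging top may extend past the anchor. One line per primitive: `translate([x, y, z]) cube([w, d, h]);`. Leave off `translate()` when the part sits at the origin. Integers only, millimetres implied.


translate([124, 386, 0]) cube([73, 73, 493]);
translate([124, 1141, 0]) cube([73, 73, 493]);
translate([2012, 386, 0]) cube([73, 73, 493]);
translate([2012, 1141, 0]) cube([73, 73, 493]);
translate([197, 386, 171]) cube([1815, 32, 194]);
translate([197, 1182, 171]) cube([1815, 32, 194]);
translate([124, 459, 171]) cube([32, 682, 194]);
translate([2053, 459, 171]) cube([32, 682, 194]);
translate([222, 386, 365]) cube([86, 828, 22]);
translate([333, 386, 365]) cube([86, 828, 22]);
translate([444, 386, 365]) cube([86, 828, 22]);
translate([555, 386, 365]) cube([86, 828, 22]);
translate([666, 386, 365]) cube([86, 828, 22]);
translate([777, 386, 365]) cube([86, 828, 22]);
translate([888, 386, 365]) cube([86, 828, 22]);
translate([999, 386, 365]) cube([86, 828, 22]);
translate([1110, 386, 365]) cube([86, 828, 22]);
translate([1221, 386, 365]) cube([86, 828, 22]);
translate([1332, 386, 365]) cube([86, 828, 22]);
translate([1443, 386, 365]) cube([86, 828, 22]);
translate([1554, 386, 365]) cube([86, 828, 22]);
translate([1665, 386, 365]) cube([86, 828, 22]);
translate([1776, 386, 365]) cube([86, 828, 22]);
translate([1887, 386, 365]) cube([86, 828, 22]);


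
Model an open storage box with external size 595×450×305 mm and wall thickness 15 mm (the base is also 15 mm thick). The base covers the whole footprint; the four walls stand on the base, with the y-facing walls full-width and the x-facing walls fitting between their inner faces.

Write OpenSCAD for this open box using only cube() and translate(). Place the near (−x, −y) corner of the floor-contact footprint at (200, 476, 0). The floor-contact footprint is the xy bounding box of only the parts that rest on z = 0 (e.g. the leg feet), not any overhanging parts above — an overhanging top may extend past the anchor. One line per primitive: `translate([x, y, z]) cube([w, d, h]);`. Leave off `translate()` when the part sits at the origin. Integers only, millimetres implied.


translate([200, 476, 0]) cube([595, 450, 15]);
translate([200, 476, 15]) cube([595, 15, 290]);
translate([200, 911, 15]) cube([595, 15, 290]);
translate([200, 491, 15]) cube([15, 420, 290]);
translate([780, 491, 15]) cube([15, 420, 290]);


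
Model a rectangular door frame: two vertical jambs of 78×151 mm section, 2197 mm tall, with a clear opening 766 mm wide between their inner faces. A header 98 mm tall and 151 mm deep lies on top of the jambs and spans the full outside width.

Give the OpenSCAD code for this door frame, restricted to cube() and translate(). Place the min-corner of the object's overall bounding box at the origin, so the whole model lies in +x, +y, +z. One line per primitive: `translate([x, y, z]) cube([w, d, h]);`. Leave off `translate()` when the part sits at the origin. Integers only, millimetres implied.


cube([78, 151, 2197]);
translate([844, 0, 0]) cube([78, 151, 2197]);
translate([0, 0, 2197]) cube([922, 151, 98]);


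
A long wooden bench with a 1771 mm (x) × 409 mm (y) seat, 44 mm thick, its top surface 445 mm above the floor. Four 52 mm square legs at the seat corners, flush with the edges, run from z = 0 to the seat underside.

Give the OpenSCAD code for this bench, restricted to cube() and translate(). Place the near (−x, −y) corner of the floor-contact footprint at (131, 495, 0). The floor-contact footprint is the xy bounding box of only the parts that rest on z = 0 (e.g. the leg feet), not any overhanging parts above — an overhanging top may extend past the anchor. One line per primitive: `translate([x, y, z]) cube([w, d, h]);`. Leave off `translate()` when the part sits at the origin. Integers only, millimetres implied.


translate([131, 495, 401]) cube([1771, 409, 44]);
translate([131, 495, 0]) cube([52, 52, 401]);
translate([131, 852, 0]) cube([52, 52, 401]);
translate([1850, 495, 0]) cube([52, 52, 401]);
translate([1850, 852, 0]) cube([52, 52, 401]);


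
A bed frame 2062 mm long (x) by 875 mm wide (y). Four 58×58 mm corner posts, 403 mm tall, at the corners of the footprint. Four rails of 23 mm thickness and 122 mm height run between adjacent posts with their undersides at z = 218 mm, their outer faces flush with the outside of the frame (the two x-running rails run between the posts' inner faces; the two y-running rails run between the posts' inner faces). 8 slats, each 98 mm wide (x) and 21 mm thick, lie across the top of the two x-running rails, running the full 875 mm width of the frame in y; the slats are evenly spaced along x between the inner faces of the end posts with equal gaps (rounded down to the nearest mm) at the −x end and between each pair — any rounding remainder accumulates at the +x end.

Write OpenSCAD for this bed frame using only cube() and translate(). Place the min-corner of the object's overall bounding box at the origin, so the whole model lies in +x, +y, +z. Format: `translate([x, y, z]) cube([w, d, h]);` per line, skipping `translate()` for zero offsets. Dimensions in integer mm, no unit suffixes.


cube([58, 58, 403]);
translate([0, 817, 0]) cube([58, 58, 403]);
translate([2004, 0, 0]) cube([58, 58, 403]);
translate([2004, 817, 0]) cube([58, 58, 403]);
translate([58, 0, 218]) cube([1946, 23, 122]);
translate([58, 852, 218]) cube([1946, 23, 122]);
translate([0, 58, 218]) cube([23, 759, 122]);
translate([2039, 58, 218]) cube([23, 759, 122]);
translate([187, 0, 340]) cube([98, 875, 21]);
translate([414, 0, 340]) cube([98, 875, 21]);
translate([641, 0, 340]) cube([98, 875, 21]);
translate([868, 0, 340]) cube([98, 875, 21]);
translate([1095, 0, 340]) cube([98, 875, 21]);
translate([1322, 0, 340]) cube([98, 875, 21]);
translate([1549, 0, 340]) cube([98, 875, 21]);
translate([1776, 0, 340]) cube([98, 875, 21]);


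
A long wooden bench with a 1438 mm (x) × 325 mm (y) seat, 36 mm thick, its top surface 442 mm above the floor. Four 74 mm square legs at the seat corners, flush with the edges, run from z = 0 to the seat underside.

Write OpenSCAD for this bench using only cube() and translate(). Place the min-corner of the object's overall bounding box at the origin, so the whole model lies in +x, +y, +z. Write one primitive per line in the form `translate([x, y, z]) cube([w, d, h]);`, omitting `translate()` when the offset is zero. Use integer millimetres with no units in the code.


translate([0, 0, 406]) cube([1438, 325, 36]);
cube([74, 74, 406]);
translate([0, 251, 0]) cube([74, 74, 406]);
translate([1364, 0, 0]) cube([74, 74, 406]);
translate([1364, 251, 0]) cube([74, 74, 406]);


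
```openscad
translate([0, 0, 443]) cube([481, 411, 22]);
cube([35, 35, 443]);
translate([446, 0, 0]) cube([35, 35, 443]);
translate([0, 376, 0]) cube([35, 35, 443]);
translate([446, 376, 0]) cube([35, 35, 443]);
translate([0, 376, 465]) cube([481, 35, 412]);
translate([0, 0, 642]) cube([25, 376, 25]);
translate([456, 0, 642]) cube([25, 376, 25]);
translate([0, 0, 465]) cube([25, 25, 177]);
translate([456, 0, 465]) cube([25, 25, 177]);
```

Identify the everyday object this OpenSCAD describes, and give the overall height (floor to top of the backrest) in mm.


A chair. The overall height is 877 mm.

A slab on four corner posts with a tall panel at the back — a chair. The seat slab sits at z = 443 with thickness 22, and the 412 mm backrest starts at the seat top, so the overall height is 443 + 22 + 412 = 877 mm.


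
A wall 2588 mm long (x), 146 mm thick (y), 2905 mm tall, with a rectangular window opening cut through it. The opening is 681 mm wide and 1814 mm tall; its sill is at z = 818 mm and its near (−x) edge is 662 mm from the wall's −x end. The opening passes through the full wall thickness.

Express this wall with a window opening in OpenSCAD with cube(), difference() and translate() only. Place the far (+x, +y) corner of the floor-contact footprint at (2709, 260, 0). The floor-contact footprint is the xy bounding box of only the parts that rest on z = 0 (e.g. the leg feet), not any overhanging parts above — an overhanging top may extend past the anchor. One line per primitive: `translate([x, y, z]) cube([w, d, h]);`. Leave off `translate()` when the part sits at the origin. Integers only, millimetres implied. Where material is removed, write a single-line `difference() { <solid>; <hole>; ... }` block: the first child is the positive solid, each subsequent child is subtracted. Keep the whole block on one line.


difference() { translate([121, 114, 0]) cube([2588, 146, 2905]); translate([783, 114, 818]) cube([681, 146, 1814]); }
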